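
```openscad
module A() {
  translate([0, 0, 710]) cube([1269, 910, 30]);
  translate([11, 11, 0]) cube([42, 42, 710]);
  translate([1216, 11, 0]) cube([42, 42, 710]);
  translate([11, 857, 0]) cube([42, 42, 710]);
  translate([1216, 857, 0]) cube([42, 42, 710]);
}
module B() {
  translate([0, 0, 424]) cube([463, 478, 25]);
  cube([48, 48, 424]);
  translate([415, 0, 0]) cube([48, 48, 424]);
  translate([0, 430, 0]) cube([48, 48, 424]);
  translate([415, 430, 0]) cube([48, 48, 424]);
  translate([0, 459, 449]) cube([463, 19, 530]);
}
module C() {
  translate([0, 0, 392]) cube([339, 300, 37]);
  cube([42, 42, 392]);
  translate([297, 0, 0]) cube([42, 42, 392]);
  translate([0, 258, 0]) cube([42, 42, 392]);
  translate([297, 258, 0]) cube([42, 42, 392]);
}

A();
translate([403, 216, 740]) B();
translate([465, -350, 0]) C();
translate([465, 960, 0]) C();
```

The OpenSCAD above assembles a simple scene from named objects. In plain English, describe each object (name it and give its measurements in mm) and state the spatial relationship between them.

A is a rectangular dining table. The top is 1269×910×30 mm with its upper surface at z = 740 mm. It stands on four 42×42 mm square legs, each inset 11 mm from the nearest pair of top edges, running from the floor to the underside of the top.

B is a chair. The seat is a 463×478×25 mm slab with its top at z = 449 mm, on four 48×48 mm corner legs (flush with the seat edges, standing on z = 0). A flat backrest 19 mm thick, 530 mm tall, spans the full seat width and rises from the seat top along its +y edge, rear face flush with the rear of the seat.

C is a four-legged stool. The seat is a 339×300×37 mm slab whose top surface is at z = 429 mm; four square legs, each 42×42 mm in cross-section, run from the floor (z = 0) to the underside of the seat, each flush with a corner of the seat.

The chair is on top of the table, centred. Two stools sit around the table at the −y, +y sides.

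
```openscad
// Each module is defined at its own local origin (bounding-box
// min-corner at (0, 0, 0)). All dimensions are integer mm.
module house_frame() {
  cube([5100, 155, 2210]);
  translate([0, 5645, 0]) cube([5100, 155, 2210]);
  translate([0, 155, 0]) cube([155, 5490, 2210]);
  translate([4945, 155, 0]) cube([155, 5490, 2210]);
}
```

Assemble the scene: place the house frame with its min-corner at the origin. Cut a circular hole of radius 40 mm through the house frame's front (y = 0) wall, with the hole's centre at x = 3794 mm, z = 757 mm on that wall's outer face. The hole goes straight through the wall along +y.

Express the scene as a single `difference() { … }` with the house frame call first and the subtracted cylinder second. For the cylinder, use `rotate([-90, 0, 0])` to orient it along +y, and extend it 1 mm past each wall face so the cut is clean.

difference() {
  house_frame();
  translate([3794, -1, 757]) rotate([-90, 0, 0]) cylinder(h = 157, r = 40);
}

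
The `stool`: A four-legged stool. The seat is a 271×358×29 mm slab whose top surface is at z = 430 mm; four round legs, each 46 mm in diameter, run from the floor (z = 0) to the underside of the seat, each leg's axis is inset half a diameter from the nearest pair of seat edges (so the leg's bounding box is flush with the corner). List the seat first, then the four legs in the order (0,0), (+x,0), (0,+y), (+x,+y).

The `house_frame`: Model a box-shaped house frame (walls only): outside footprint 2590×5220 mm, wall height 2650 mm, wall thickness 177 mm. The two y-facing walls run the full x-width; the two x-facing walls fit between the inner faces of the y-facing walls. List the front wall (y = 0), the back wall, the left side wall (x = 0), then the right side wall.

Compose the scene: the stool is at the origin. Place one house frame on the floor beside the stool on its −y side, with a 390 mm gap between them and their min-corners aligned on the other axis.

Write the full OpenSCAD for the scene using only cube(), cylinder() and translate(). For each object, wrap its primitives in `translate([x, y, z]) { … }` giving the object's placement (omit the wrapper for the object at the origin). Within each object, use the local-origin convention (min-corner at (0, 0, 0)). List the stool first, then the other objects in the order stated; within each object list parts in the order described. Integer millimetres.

translate([0, 0, 401]) cube([271, 358, 29]);
translate([23, 23, 0]) cylinder(h = 401, r = 23);
translate([248, 23, 0]) cylinder(h = 401, r = 23);
translate([23, 335, 0]) cylinder(h = 401, r = 23);
translate([248, 335, 0]) cylinder(h = 401, r = 23);
translate([0, -5610, 0]) {
  cube([2590, 177, 2650]);
  translate([0, 5043, 0]) cube([2590, 177, 2650]);
  translate([0, 177, 0]) cube([177, 4866, 2650]);
  translate([2413, 177, 0]) cube([177, 4866, 2650]);
}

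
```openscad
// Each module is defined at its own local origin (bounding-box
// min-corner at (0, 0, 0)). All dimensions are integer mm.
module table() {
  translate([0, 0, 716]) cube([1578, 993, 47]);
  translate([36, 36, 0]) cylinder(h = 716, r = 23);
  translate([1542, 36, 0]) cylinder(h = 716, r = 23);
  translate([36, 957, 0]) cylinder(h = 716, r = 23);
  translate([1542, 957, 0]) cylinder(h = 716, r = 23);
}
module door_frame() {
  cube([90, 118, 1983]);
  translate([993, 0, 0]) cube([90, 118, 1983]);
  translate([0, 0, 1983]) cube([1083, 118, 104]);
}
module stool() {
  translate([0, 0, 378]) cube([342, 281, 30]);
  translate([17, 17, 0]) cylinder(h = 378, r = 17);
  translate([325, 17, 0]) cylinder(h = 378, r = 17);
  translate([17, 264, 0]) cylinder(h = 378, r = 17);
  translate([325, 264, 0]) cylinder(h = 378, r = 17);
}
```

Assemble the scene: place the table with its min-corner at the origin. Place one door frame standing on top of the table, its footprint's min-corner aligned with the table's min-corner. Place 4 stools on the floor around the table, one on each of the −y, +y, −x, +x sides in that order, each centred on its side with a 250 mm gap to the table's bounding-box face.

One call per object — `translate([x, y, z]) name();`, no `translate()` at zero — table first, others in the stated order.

table();
translate([0, 0, 763]) door_frame();
translate([618, -531, 0]) stool();
translate([618, 1243, 0]) stool();
translate([-592, 356, 0]) stool();
translate([1828, 356, 0]) stool();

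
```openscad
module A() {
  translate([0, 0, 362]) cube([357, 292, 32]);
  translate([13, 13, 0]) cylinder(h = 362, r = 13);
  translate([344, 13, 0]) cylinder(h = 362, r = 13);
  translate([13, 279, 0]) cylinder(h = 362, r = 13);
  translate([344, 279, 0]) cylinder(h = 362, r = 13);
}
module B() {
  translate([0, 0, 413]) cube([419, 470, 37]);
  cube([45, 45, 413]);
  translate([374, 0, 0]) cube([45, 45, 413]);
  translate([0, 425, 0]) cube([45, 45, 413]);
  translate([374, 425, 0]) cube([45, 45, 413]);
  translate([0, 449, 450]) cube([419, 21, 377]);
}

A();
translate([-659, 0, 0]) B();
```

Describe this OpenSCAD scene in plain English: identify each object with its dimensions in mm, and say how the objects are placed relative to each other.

A is a four-legged stool. The seat is 357×292 mm, 32 mm thick, top at z = 394 mm. It stands on four round legs, each 26 mm in diameter, from z = 0 to the seat underside, each leg's axis is inset half a diameter from the nearest pair of seat edges (so the leg's bounding box is flush with the corner).

B is a chair: 419×470 mm seat, 37 mm thick, top at z = 450 mm, on four 45 mm square corner legs flush with the seat edges. A 21 mm thick backrest slab spans the full seat width, extending 377 mm above the seat top, its back face flush with the seat's +y edge.

The chair is on the floor beside the stool on its −x side.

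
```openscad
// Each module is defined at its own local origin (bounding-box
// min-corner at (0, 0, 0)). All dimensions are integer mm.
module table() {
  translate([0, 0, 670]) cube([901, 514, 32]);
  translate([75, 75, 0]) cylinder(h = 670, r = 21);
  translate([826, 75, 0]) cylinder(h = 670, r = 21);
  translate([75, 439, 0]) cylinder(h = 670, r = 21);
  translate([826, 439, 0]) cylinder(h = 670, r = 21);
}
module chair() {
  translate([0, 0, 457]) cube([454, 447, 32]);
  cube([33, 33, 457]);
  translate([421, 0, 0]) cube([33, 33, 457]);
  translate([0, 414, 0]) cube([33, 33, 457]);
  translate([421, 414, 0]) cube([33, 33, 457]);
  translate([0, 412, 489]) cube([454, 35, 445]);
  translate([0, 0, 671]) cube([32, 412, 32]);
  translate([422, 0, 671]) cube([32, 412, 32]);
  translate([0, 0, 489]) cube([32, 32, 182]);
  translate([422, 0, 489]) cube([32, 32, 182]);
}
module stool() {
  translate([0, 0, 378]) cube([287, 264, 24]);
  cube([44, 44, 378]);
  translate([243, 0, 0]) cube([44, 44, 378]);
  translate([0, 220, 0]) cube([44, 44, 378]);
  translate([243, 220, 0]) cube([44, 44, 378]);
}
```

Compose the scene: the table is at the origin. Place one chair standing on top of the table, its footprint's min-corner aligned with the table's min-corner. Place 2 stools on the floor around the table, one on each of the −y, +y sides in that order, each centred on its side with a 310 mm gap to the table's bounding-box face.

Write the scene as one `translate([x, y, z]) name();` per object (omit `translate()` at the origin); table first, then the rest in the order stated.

table();
translate([0, 0, 702]) chair();
translate([307, -574, 0]) stool();
translate([307, 824, 0]) stool();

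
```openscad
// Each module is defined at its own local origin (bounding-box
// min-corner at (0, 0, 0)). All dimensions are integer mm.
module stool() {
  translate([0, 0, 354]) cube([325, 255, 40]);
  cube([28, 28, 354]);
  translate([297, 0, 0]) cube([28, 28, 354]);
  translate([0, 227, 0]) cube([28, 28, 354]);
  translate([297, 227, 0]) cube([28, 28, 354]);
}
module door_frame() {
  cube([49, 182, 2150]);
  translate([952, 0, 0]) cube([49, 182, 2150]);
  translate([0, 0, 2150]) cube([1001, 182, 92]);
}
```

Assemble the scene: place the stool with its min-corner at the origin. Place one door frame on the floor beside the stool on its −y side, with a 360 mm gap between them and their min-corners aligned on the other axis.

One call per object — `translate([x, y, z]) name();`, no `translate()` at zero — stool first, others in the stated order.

stool();
translate([0, -542, 0]) door_frame();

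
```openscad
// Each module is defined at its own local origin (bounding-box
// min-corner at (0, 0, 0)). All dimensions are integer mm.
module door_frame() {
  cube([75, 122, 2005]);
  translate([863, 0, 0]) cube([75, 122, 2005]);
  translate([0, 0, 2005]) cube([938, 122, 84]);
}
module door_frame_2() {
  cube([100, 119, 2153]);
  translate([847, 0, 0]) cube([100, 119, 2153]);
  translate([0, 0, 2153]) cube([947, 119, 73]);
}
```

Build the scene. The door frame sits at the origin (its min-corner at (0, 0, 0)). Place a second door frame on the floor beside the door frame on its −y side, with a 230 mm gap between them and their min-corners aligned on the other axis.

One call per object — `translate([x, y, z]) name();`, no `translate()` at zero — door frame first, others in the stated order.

door_frame();
translate([0, -349, 0]) door_frame_2();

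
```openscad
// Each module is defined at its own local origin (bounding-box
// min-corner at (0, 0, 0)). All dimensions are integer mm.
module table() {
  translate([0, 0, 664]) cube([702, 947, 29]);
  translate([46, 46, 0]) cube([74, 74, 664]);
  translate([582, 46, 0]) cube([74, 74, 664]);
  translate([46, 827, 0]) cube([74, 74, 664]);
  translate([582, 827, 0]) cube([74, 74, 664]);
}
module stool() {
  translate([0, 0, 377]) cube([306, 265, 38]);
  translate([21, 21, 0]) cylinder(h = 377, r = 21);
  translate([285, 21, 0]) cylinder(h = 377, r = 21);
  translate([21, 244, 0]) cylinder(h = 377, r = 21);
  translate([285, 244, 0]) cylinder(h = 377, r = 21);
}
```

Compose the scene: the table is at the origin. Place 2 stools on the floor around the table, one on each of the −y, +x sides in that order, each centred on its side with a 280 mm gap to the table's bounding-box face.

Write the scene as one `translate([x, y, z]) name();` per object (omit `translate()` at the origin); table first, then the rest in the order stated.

table();
translate([198, -545, 0]) stool();
translate([982, 341, 0]) stool();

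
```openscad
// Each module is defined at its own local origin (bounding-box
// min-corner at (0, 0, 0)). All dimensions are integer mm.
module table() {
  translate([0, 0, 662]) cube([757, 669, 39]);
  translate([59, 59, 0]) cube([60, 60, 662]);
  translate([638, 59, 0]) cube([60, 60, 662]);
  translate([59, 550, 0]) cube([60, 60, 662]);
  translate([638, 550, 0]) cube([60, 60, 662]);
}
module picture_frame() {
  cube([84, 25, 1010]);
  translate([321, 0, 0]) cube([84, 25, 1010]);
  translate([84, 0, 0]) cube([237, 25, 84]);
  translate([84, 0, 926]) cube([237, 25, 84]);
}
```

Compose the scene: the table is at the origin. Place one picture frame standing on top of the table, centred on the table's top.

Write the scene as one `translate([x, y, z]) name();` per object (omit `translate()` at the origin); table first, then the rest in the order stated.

table();
translate([176, 322, 701]) picture_frame();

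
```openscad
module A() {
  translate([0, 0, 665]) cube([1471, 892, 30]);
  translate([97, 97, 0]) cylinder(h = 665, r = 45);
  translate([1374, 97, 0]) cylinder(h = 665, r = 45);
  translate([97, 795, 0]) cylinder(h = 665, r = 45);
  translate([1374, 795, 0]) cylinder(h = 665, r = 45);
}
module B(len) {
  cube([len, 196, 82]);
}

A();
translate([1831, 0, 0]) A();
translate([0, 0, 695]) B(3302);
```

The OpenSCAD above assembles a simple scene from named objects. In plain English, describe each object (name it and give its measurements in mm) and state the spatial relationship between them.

A is a table with a 1471×892 mm rectangular top, 30 mm thick, top surface at z = 695 mm, supported by four round legs of 90 mm diameter, each leg's bounding box inset 52 mm from the nearest pair of top edges, running from the floor.

B is a rectangular beam 3302 mm long (x), 196 mm deep (y), 82 mm thick (z).

The beam spans the tops of two tables placed 360 mm apart, resting at z = 695 mm.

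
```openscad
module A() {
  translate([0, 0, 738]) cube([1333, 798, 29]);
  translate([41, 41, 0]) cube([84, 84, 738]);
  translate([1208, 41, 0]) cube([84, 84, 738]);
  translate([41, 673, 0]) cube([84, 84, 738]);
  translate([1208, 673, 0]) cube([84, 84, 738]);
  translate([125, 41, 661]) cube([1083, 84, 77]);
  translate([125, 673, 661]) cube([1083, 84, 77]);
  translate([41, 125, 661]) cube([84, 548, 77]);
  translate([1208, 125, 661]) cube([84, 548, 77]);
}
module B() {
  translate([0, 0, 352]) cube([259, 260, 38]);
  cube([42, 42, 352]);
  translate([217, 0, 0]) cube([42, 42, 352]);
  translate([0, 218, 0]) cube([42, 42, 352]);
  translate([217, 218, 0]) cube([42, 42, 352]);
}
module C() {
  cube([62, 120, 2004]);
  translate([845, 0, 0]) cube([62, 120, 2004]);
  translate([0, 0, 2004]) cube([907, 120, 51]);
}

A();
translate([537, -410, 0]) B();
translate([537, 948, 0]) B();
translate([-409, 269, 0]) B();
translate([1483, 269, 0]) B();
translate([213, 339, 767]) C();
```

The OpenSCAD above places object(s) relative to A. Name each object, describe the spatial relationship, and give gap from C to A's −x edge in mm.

The door frame's min-x is at 213; the table's min-x is 0; gap = 213 mm.

A is a table. B is a stool. C is a door frame. Four stools sit around the table at the −y, +y, −x, +x sides. The door frame is on top of the table, centred. The gap from the door frame to the table's −x edge is 213 mm.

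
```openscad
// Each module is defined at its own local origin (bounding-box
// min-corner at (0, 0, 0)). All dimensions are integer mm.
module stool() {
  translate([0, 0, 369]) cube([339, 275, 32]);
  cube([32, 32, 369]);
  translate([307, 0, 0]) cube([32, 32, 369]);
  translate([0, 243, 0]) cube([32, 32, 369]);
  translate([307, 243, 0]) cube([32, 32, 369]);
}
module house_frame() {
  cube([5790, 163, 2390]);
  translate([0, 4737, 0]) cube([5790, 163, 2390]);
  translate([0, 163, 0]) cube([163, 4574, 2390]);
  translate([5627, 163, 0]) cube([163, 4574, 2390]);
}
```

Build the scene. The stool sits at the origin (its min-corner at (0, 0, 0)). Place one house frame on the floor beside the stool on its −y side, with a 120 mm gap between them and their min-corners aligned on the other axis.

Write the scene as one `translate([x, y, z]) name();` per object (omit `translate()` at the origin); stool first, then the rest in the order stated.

stool();
translate([0, -5020, 0]) house_frame();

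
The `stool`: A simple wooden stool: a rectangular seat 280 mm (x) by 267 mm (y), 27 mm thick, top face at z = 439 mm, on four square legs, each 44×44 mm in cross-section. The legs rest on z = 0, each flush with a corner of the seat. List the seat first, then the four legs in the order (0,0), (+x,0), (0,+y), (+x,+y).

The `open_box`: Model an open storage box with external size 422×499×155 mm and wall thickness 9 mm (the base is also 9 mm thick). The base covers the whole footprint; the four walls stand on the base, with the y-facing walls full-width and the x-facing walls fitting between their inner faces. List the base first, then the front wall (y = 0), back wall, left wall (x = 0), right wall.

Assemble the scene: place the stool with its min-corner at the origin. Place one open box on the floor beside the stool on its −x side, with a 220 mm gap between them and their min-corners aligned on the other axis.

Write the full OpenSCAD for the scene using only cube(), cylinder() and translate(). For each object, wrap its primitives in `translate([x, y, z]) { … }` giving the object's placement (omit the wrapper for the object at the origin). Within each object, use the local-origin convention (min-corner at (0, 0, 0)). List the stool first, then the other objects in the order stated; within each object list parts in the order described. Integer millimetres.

translate([0, 0, 412]) cube([280, 267, 27]);
cube([44, 44, 412]);
translate([236, 0, 0]) cube([44, 44, 412]);
translate([0, 223, 0]) cube([44, 44, 412]);
translate([236, 223, 0]) cube([44, 44, 412]);
translate([-642, 0, 0]) {
  cube([422, 499, 9]);
  translate([0, 0, 9]) cube([422, 9, 146]);
  translate([0, 490, 9]) cube([422, 9, 146]);
  translate([0, 9, 9]) cube([9, 481, 146]);
  translate([413, 9, 9]) cube([9, 481, 146]);
}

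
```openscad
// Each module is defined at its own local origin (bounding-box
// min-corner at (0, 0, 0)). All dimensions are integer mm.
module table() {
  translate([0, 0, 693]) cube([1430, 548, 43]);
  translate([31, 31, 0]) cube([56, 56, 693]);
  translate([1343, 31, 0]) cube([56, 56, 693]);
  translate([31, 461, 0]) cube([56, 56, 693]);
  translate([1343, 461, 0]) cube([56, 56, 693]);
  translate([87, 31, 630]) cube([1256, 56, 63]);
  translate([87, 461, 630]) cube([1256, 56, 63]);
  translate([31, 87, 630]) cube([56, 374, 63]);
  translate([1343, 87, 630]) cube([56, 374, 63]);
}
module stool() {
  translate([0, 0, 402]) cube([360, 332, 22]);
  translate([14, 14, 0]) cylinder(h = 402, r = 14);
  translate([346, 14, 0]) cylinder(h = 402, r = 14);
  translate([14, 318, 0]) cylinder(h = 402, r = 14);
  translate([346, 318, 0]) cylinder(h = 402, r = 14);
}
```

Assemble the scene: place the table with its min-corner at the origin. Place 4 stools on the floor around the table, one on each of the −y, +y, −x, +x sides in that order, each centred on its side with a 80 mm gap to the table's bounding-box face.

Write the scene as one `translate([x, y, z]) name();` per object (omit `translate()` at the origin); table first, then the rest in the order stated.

table();
translate([535, -412, 0]) stool();
translate([535, 628, 0]) stool();
translate([-440, 108, 0]) stool();
translate([1510, 108, 0]) stool();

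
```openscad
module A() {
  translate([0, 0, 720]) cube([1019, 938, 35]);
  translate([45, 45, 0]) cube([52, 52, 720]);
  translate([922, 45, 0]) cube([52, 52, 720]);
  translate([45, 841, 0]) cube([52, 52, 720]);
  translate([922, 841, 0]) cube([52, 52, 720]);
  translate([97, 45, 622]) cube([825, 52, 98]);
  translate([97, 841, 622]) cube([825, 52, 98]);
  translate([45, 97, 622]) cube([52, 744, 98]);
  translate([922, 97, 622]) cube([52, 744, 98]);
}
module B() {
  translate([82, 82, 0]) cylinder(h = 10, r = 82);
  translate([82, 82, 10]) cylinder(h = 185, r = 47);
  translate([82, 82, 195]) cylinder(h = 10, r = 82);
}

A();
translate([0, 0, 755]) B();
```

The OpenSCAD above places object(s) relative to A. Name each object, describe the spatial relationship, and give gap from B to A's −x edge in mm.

The spool's min-x is at 0; the table's min-x is 0; gap = 0 mm.

A is a table. B is a spool. The spool is on top of the table. The gap from the spool to the table's −x edge is 0 mm.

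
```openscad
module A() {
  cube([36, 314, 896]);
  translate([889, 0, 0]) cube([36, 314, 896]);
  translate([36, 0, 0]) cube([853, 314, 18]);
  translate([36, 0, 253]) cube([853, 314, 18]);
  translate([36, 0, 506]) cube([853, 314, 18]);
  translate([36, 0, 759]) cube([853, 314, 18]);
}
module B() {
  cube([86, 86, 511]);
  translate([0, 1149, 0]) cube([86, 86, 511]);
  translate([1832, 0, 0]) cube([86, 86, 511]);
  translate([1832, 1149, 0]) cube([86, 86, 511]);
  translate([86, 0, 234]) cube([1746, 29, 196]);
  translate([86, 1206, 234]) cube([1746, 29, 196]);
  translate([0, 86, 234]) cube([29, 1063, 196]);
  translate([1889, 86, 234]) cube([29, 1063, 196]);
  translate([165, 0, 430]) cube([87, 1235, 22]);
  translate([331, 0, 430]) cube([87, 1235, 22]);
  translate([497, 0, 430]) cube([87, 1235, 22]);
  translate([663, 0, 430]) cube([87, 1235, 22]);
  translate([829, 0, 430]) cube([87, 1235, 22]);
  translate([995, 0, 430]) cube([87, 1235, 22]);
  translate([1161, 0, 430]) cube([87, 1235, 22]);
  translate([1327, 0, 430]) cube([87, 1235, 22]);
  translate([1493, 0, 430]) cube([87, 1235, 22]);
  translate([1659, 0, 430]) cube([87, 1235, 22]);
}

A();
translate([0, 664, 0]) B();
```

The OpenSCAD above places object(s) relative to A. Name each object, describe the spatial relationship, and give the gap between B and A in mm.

A is a bookshelf. B is a bed frame. The bed frame is on the floor beside the bookshelf on its +y side. The gap between the bed frame and the bookshelf is 350 mm.

The bed frame's nearest face is 350 mm from the bookshelf's +y face.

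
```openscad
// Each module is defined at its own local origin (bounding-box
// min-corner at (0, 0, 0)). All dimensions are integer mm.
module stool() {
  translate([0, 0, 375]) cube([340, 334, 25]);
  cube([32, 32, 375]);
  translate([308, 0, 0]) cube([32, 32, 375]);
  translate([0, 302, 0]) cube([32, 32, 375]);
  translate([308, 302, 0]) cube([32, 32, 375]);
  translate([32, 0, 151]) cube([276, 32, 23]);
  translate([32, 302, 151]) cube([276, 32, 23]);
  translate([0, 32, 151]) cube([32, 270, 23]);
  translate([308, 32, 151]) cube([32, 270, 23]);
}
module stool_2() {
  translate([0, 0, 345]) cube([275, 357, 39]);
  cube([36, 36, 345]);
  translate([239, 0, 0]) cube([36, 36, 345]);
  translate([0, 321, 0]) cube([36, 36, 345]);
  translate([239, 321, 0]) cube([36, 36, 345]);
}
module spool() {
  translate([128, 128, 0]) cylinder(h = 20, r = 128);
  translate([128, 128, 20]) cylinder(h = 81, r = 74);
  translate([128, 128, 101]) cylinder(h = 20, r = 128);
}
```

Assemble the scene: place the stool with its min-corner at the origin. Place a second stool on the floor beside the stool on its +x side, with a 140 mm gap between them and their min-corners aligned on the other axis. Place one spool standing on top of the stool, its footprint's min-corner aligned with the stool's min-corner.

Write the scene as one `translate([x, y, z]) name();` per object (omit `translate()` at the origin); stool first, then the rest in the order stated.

stool();
translate([480, 0, 0]) stool_2();
translate([0, 0, 400]) spool();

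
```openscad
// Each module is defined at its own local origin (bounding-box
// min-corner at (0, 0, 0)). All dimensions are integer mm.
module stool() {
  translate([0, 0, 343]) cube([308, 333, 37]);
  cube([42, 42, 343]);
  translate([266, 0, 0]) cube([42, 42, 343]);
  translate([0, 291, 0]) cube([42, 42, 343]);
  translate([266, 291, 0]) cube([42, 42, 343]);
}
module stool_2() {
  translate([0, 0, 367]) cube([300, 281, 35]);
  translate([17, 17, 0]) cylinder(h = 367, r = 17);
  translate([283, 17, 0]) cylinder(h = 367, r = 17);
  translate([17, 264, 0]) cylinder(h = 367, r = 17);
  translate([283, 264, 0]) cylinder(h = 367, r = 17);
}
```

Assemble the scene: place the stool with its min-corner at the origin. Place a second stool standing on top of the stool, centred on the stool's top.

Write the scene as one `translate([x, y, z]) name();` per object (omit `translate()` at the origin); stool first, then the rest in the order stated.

stool();
translate([4, 26, 380]) stool_2();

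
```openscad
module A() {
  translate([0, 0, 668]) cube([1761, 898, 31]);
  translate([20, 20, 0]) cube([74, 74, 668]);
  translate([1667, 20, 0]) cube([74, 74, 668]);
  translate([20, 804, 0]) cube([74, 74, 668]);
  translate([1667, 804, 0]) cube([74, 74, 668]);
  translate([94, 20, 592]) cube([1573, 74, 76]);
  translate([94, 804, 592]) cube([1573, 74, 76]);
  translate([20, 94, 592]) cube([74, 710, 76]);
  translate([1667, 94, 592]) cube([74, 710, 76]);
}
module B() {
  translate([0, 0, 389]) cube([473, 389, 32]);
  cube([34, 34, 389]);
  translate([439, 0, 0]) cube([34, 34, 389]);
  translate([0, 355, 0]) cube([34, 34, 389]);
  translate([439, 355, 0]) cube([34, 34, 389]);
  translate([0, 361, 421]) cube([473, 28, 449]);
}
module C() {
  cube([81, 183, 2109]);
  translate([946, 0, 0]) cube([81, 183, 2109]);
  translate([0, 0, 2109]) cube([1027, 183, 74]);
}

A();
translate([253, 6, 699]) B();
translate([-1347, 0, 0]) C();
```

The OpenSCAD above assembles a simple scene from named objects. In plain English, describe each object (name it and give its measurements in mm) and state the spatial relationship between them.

A is a table with a 1761×898 mm rectangular top, 31 mm thick, top surface at z = 699 mm, supported by four 74×74 mm square legs, each inset 20 mm from the nearest pair of top edges, running from the floor. Four apron rails, 74 mm thick and 76 mm tall, run between adjacent legs with their top edges flush with the underside of the top and their outer faces flush with the legs' outer faces.

B is a chair. The seat is a 473×389×32 mm slab with its top at z = 421 mm, on four 34×34 mm corner legs (flush with the seat edges, standing on z = 0). A flat backrest 28 mm thick, 449 mm tall, spans the full seat width and rises from the seat top along its +y edge, rear face flush with the rear of the seat.

C is a rectangular door frame: two vertical jambs of 81×183 mm section, 2109 mm tall, with a clear opening 865 mm wide between their inner faces. A header 74 mm tall and 183 mm deep lies on top of the jambs and spans the full outside width.

The chair is on top of the table. The door frame is on the floor beside the table on its −x side.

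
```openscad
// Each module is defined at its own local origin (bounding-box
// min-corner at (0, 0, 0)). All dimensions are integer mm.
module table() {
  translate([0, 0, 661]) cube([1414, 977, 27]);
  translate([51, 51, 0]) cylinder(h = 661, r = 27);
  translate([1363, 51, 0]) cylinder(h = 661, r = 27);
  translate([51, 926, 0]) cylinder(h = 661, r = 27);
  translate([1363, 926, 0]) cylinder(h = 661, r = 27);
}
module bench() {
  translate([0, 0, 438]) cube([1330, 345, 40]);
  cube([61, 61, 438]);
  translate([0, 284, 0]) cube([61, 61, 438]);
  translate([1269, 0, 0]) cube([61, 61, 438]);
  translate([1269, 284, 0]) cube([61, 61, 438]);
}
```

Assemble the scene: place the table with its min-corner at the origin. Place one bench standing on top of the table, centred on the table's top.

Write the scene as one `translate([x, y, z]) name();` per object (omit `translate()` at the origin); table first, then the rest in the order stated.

table();
translate([42, 316, 688]) bench();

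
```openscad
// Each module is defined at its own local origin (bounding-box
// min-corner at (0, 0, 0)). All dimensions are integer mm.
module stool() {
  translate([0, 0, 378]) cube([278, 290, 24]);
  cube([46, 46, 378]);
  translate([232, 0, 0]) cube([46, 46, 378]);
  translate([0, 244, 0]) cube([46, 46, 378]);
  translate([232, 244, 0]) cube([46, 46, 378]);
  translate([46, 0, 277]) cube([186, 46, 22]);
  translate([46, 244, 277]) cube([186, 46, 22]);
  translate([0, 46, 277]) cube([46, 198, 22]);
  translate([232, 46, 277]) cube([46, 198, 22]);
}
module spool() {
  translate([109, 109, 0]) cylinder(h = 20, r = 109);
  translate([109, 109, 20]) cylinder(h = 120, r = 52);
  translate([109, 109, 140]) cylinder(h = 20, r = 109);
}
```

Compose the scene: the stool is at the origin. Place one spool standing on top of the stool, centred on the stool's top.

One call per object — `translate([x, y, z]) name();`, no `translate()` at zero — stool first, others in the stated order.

stool();
translate([30, 36, 402]) spool();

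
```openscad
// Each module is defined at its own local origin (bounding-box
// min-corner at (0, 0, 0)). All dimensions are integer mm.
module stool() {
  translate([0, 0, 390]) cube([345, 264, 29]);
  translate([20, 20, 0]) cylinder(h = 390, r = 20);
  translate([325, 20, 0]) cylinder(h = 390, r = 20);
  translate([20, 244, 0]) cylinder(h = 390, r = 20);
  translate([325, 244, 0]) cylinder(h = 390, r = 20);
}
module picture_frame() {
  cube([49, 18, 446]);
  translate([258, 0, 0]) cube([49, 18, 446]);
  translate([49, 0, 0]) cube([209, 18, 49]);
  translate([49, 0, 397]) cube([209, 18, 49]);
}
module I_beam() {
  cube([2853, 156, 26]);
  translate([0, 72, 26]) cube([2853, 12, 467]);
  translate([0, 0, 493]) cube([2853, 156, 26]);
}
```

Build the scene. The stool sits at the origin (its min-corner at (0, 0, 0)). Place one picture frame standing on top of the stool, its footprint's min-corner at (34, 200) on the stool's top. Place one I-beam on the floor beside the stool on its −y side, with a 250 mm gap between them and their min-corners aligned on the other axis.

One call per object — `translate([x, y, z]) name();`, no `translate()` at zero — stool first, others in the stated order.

stool();
translate([34, 200, 419]) picture_frame();
translate([0, -406, 0]) I_beam();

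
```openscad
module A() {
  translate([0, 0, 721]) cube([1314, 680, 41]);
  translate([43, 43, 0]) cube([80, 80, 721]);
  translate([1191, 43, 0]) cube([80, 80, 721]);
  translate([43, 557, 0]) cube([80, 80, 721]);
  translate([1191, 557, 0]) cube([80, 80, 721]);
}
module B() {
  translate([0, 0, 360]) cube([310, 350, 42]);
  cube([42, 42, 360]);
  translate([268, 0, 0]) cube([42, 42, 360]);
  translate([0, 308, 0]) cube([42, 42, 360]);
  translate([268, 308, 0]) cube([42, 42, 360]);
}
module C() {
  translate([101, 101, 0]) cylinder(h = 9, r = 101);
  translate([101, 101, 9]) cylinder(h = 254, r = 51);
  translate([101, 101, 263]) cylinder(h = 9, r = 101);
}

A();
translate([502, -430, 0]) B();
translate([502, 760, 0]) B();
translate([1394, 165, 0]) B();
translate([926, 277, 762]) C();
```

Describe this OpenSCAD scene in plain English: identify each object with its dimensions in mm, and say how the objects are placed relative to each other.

A is a table with a 1314×680 mm rectangular top, 41 mm thick, top surface at z = 762 mm, supported by four 80×80 mm square legs, each inset 43 mm from the nearest pair of top edges, running from the floor.

B is a simple wooden stool: a rectangular seat 310 mm (x) by 350 mm (y), 42 mm thick, top face at z = 402 mm, on four square legs, each 42×42 mm in cross-section. The legs rest on z = 0, each flush with a corner of the seat.

C is a spool: two coaxial disc flanges of radius 101 mm and thickness 9 mm, joined by a core cylinder of radius 51 mm and height 254 mm. The lower flange rests on z = 0 and the three cylinders share a vertical axis.

Three stools sit around the table at the −y, +y, +x sides. The spool is on top of the table.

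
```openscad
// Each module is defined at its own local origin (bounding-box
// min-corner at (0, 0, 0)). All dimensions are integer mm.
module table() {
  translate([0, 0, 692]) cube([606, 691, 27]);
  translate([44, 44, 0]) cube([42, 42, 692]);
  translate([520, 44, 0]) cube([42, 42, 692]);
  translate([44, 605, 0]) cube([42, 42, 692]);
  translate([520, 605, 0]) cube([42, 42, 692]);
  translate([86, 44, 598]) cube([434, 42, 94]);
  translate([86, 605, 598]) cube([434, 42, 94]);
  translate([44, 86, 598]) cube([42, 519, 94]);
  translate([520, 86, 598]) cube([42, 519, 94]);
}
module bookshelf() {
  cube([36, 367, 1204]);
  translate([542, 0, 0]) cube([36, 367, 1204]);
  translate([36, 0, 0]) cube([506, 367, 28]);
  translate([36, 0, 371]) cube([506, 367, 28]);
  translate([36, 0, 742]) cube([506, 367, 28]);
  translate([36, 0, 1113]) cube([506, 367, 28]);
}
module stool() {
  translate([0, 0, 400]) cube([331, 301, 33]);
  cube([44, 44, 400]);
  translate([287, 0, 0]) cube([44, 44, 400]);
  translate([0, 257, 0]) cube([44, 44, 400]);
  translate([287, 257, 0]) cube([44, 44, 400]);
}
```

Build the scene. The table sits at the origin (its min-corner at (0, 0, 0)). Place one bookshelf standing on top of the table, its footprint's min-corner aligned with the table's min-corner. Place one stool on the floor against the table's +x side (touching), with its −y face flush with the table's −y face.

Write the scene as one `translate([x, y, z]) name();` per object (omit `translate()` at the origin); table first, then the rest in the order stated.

table();
translate([0, 0, 719]) bookshelf();
translate([606, 0, 0]) stool();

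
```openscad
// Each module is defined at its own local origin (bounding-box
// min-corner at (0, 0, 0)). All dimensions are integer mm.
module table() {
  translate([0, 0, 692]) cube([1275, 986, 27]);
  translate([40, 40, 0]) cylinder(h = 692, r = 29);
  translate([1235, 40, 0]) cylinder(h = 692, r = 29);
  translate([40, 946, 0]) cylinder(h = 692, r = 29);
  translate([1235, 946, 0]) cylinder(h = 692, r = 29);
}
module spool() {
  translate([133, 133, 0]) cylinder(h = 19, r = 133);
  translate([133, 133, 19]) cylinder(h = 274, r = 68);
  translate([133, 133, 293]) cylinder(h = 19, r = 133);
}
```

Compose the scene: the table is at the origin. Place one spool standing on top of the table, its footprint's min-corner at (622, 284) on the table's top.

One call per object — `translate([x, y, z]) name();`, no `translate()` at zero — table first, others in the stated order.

table();
translate([622, 284, 719]) spool();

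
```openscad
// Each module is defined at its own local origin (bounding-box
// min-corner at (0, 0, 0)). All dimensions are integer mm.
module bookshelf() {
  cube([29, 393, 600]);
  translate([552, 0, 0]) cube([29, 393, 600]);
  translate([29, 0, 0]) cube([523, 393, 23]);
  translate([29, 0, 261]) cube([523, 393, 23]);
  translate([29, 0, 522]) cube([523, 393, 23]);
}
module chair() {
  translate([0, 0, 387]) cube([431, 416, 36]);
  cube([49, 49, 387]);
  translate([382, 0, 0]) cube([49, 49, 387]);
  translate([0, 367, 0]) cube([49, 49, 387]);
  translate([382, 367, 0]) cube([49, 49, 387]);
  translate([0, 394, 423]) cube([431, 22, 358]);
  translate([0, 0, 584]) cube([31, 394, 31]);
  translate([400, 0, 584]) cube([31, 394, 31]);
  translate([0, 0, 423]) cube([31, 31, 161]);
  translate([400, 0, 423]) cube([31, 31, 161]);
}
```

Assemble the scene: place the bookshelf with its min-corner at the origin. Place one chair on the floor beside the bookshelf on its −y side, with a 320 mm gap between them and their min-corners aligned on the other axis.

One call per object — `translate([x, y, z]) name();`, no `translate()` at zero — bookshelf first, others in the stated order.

bookshelf();
translate([0, -736, 0]) chair();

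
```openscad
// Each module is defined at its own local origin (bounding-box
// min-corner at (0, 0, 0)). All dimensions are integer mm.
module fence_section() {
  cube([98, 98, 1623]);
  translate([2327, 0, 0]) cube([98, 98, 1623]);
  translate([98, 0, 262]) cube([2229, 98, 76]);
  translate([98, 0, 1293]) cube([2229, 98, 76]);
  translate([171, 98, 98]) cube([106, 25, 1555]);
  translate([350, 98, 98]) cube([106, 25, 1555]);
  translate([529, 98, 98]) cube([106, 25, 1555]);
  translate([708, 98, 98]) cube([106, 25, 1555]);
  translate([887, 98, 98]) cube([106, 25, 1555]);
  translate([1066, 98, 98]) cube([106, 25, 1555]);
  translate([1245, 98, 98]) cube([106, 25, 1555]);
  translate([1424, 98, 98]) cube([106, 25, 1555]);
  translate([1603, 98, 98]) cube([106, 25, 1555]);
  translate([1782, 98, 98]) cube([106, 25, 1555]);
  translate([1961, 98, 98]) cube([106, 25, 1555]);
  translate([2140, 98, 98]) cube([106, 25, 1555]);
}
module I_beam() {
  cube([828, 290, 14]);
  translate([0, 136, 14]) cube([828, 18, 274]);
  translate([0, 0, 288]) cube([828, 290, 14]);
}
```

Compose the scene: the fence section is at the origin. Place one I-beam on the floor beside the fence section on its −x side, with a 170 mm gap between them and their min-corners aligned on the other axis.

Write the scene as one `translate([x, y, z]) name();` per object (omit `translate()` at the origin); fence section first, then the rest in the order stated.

fence_section();
translate([-998, 0, 0]) I_beam();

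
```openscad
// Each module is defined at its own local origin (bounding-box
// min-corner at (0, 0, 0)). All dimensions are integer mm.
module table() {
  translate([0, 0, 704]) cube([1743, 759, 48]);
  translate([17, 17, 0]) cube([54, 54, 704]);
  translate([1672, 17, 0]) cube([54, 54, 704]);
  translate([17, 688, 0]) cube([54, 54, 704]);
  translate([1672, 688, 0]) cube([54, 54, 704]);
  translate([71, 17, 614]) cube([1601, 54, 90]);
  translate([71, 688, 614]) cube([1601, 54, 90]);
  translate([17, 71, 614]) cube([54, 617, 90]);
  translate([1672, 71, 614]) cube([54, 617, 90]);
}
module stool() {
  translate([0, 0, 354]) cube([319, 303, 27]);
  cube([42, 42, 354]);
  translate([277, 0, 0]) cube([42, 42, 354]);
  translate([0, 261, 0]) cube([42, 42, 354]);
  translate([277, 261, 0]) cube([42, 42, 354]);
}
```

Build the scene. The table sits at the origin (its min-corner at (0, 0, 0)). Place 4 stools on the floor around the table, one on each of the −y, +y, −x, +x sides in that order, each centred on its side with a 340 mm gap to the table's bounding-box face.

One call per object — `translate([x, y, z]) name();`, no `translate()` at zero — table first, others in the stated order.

table();
translate([712, -643, 0]) stool();
translate([712, 1099, 0]) stool();
translate([-659, 228, 0]) stool();
translate([2083, 228, 0]) stool();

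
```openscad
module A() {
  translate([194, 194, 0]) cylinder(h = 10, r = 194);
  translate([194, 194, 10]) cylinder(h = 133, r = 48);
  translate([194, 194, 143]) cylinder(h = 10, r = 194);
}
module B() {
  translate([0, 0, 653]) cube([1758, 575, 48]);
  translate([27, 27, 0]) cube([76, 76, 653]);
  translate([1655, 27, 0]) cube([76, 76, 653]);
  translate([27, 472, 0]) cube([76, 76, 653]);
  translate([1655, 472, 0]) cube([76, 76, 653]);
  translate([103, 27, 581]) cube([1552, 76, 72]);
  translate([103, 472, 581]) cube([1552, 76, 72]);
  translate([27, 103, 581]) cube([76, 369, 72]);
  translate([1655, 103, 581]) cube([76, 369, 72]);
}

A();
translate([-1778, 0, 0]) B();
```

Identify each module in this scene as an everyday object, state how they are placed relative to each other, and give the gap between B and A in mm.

A is a spool. B is a table. The table is on the floor beside the spool on its −x side. The gap between the table and the spool is 20 mm.

The table's nearest face is 20 mm from the spool's −x face.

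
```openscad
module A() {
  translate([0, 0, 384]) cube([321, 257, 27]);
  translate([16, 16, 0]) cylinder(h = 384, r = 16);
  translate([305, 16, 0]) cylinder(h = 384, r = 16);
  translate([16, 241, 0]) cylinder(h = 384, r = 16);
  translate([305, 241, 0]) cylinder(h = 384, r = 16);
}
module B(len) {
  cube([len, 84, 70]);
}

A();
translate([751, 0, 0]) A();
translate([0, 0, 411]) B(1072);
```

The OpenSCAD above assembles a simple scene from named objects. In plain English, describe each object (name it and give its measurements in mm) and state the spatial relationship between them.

A is a four-legged stool. The seat is a 321×257×27 mm slab whose top surface is at z = 411 mm; four round legs, each 32 mm in diameter, run from the floor (z = 0) to the underside of the seat, each leg's axis is inset half a diameter from the nearest pair of seat edges (so the leg's bounding box is flush with the corner).

B is a rectangular beam 1072 mm long (x), 84 mm deep (y), 70 mm thick (z).

The beam spans the tops of two stools placed 430 mm apart, resting at z = 411 mm.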